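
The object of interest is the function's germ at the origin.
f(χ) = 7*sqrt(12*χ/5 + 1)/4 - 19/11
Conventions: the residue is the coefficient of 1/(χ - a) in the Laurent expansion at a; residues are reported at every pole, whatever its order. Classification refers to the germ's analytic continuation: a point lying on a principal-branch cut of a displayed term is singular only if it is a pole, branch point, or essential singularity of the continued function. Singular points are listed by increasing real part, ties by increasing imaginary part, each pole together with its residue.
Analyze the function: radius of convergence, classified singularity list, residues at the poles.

Radius of convergence at 0: 5/12.
At -5/12: an algebraic (square-root) branch point.

Branch term (7/4)*sqrt(1 - χ/(-5/12)): its argument vanishes at χ = -5/12, a square-root branch point, modulus 5/12.
The radius of convergence is the smallest modulus among the singular points: 5/12.


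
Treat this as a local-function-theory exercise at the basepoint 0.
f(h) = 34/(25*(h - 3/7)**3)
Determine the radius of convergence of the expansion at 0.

Denominator factor (h - 3/7)^3: pole of order 3 at 3/7, modulus 3/7.
The radius of convergence is the smallest modulus among the singular points: 3/7.

The radius of convergence is 3/7.


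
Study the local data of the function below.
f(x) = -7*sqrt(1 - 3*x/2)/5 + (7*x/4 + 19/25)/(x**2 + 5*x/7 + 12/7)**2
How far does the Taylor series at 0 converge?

Denominator factor (x**2 + 5*x/7 + 12/7)^2: discriminant -311/49, complex-conjugate roots (-5/14) + ((1/14)*sqrt(311))*i and (-5/14) - ((1/14)*sqrt(311))*i; poles of order 2, moduli (2/7)*sqrt(21) and (2/7)*sqrt(21).
Branch term (-7/5)*sqrt(1 - x/(2/3)): its argument vanishes at x = 2/3, a square-root branch point, modulus 2/3.
The radius of convergence is the smallest modulus among the singular points: 2/3.

The radius of convergence is 2/3.


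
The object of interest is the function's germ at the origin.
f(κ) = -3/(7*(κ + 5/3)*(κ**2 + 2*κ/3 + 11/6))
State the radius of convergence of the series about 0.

Denominator factor (κ**2 + 2*κ/3 + 11/6): discriminant -62/9, complex-conjugate roots (-1/3) + ((1/6)*sqrt(62))*i and (-1/3) - ((1/6)*sqrt(62))*i; poles of order 1, moduli (1/6)*sqrt(66) and (1/6)*sqrt(66).
Denominator factor (κ + 5/3): pole of order 1 at -5/3, modulus 5/3.
The radius of convergence is the smallest modulus among the singular points: (1/6)*sqrt(66).

The radius of convergence is (1/6)*sqrt(66).


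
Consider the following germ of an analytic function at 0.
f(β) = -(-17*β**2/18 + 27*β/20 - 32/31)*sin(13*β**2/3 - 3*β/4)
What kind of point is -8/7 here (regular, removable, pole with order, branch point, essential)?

There is no denominator, hence no pole anywhere.
The factor -sin(13*β**2/3 - 3*β/4) is entire.
So the germ continues analytically to -8/7.

The point is a regular point.


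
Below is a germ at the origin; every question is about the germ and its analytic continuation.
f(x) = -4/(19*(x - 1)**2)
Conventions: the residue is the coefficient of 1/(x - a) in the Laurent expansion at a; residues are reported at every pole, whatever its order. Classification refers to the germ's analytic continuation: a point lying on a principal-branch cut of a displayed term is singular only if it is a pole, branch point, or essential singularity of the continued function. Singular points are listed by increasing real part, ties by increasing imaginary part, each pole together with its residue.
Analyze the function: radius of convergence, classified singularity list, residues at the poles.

Denominator factor (x - 1)^2: pole of order 2 at 1, modulus 1.
The radius of convergence is the smallest modulus among the singular points: 1.
At the order-2 pole 1 set g(x) = (x - (1))^2*f(x) = -4/19.
Order-2 pole: residue = g'(a); g'(1) = 0, so the residue is 0.

Radius of convergence at 0: 1.
At 1: a pole of order 2; residue 0.


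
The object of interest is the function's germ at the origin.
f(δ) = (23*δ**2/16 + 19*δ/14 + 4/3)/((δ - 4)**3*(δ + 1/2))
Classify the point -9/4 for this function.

The point is a regular point.

Denominator factors: δ + 1/2 = -7/4 at δ = -9/4; δ - 4 = -25/4 at δ = -9/4 — none vanishes.
So the germ continues analytically to -9/4.


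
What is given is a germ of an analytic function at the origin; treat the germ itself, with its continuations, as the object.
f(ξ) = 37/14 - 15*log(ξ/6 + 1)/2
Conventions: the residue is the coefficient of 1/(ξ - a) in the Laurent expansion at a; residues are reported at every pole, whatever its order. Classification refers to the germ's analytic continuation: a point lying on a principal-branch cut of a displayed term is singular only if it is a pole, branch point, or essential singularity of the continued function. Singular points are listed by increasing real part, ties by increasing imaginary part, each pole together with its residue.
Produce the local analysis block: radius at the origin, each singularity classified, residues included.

Radius of convergence at 0: 6.
At -6: a logarithmic branch point.

Branch term (-15/2)*log(1 - ξ/(-6)): its argument vanishes at ξ = -6, a logarithmic branch point, modulus 6.
The radius of convergence is the smallest modulus among the singular points: 6.


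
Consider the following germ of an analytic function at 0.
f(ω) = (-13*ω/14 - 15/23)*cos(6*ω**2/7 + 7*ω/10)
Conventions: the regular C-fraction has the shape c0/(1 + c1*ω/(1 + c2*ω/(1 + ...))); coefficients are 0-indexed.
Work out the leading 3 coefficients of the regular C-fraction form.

The regular C-fraction coefficients are [-15/23, -299/210, 200411/125580].

Taylor coefficients (expand at 0): a_0 = -15/23, a_1 = -13/14, a_2 = 147/920.
c0 = a_0 = -15/23. Peel one level at a time: if S = 1 + c*ω/S' with S'(0) = 1, then c is the ω-coefficient of S and S' = c*ω/(S - 1).
S_1 = c0/f = 1 + (-299/210)*ω + (200411/88200)*ω^2 + ...; c1 = -299/210.
S_2 = c1*ω/(S_1 - 1) = 1 + (200411/125580)*ω + ...; c2 = 200411/125580.


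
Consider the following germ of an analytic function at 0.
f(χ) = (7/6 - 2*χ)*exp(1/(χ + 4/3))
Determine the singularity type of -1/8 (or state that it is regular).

There is no denominator, hence no pole anywhere.
The essential point of exp(1/(χ - (-4/3))) is -4/3, not -1/8.
So the germ continues analytically to -1/8.

The point is a regular point.


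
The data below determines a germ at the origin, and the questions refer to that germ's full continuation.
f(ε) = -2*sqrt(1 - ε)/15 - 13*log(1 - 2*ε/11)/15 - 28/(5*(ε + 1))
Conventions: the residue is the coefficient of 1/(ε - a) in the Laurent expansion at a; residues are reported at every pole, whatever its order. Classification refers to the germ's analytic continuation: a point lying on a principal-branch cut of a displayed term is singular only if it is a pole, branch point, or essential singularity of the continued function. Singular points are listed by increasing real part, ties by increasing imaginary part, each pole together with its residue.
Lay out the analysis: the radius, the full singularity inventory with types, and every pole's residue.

Denominator factor (ε + 1): pole of order 1 at -1, modulus 1.
Branch term (-13/15)*log(1 - ε/(11/2)): its argument vanishes at ε = 11/2, a logarithmic branch point, modulus 11/2.
Branch term (-2/15)*sqrt(1 - ε/(1)): its argument vanishes at ε = 1, a square-root branch point, modulus 1.
The radius of convergence is the smallest modulus among the singular points: 1.
The branch terms are analytic at -1 and contribute nothing to the residue; only the rational part matters.
At the order-1 pole -1 set g(ε) = (ε - (-1))*(rational part) = -28/5.
Simple pole: residue = g(a) at a = -1, which is -28/5.
List the singular points by increasing real part (a conjugate pair: the negative imaginary part first).

Radius of convergence at 0: 1.
At -1: a pole of order 1; residue -28/5.
At 1: an algebraic (square-root) branch point.
At 11/2: a logarithmic branch point.


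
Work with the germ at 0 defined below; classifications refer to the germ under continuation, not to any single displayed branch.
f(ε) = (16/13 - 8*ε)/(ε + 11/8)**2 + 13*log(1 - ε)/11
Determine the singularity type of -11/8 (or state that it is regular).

The point is a pole of order 2.

The denominator factor ε + 11/8 vanishes at -11/8 and appears to the power 2; the numerator there equals 159/13, nonzero, and no other factor vanishes.
The branch terms are analytic at this point.
Hence a pole whose order is the multiplicity, 2.


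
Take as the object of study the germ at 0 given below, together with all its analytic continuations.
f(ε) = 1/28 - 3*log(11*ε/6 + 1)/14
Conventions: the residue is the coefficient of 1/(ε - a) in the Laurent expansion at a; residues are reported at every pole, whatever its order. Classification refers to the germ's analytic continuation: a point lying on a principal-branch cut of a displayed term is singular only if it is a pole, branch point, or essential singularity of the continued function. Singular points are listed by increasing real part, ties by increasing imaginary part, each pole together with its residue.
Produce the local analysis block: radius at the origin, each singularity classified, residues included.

Branch term (-3/14)*log(1 - ε/(-6/11)): its argument vanishes at ε = -6/11, a logarithmic branch point, modulus 6/11.
The radius of convergence is the smallest modulus among the singular points: 6/11.

Radius of convergence at 0: 6/11.
At -6/11: a logarithmic branch point.


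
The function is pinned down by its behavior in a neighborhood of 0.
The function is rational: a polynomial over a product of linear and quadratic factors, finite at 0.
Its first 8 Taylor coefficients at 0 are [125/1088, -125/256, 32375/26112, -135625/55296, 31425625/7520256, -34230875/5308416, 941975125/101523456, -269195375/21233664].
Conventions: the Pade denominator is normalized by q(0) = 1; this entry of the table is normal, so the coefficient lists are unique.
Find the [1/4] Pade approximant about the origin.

Taylor coefficients needed (read off): a_0 = 125/1088, a_1 = -125/256, a_2 = 32375/26112, a_3 = -135625/55296, a_4 = 31425625/7520256, a_5 = -34230875/5308416.
Write the denominator as Q(γ) = 1 + q1*γ + q2*γ^2 + q3*γ^3 + q4*γ^4. Requiring Q*f - P = O(γ^6) with deg P <= 1 kills the coefficients of γ^2..γ^5 in Q*f:
  γ^2: a_2 + q1*a_1 + q2*a_0 = 0, i.e. 32375/26112 + (-125/256)*q1 + (125/1088)*q2 = 0.
  γ^3: a_3 + q1*a_2 + q2*a_1 + q3*a_0 = 0, i.e. -135625/55296 + (32375/26112)*q1 + (-125/256)*q2 + (125/1088)*q3 = 0.
  γ^4: a_4 + q1*a_3 + q2*a_2 + q3*a_1 + q4*a_0 = 0, i.e. 31425625/7520256 + (-135625/55296)*q1 + (32375/26112)*q2 + (-125/256)*q3 + (125/1088)*q4 = 0.
  γ^5: a_5 + q1*a_4 + q2*a_3 + q3*a_2 + q4*a_1 = 0, i.e. -34230875/5308416 + (31425625/7520256)*q1 + (-135625/55296)*q2 + (32375/26112)*q3 + (-125/256)*q4 = 0.
Solving this linear system: q1 = 5593/1396, q2 = 104461/16752, q3 = 7973/1728, q4 = 444605/301536.
The numerator is Q*f truncated at degree 1: P0 = a_0 = 125/1088; P1 = a_1 + q1*a_0 = -625/22336.

The Pade approximant has numerator coefficients [125/1088, -625/22336]; denominator coefficients [1, 5593/1396, 104461/16752, 7973/1728, 444605/301536].


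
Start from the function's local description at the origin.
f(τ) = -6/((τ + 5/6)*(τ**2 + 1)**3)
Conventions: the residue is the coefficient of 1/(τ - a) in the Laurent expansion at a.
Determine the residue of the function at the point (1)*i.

The factor τ**2 + 1 splits as (τ - a)(τ - a') with a = (1)*i, a' = -(1)*i. At the order-3 pole a set g(τ) = (τ - a)^3*f(τ) = [-6/(τ + 5/6)] / (τ - a')^3.
Order-3 pole: residue = g''(a)/2; g''((1)*i) = (279936/226981) + (1364175/453962)*i, so the residue is (139968/226981) + (1364175/907924)*i.

The residue is (139968/226981) + (1364175/907924)*i.


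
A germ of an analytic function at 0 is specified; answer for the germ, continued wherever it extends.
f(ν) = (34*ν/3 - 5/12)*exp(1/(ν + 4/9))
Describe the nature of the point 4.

The point is a regular point.

There is no denominator, hence no pole anywhere.
The essential point of exp(1/(ν - (-4/9))) is -4/9, not 4.
So the germ continues analytically to 4.


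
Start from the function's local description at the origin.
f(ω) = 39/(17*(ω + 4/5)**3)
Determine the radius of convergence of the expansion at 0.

The radius of convergence is 4/5.

Denominator factor (ω + 4/5)^3: pole of order 3 at -4/5, modulus 4/5.
The radius of convergence is the smallest modulus among the singular points: 4/5.


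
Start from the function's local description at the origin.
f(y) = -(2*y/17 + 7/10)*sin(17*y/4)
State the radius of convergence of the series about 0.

The factor -sin(17*y/4) is entire and contributes no finite singular point.
The polynomial part has no poles.
No finite singular points: the Taylor series at 0 converges everywhere.

The radius of convergence is infinite.


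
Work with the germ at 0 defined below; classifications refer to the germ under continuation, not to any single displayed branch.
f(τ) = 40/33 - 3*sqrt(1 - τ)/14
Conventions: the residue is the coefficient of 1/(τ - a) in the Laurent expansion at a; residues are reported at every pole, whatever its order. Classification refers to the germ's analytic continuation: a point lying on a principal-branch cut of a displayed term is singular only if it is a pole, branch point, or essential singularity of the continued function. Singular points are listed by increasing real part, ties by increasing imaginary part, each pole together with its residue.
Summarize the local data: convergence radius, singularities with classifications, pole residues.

Radius of convergence at 0: 1.
At 1: an algebraic (square-root) branch point.

Branch term (-3/14)*sqrt(1 - τ/(1)): its argument vanishes at τ = 1, a square-root branch point, modulus 1.
The radius of convergence is the smallest modulus among the singular points: 1.


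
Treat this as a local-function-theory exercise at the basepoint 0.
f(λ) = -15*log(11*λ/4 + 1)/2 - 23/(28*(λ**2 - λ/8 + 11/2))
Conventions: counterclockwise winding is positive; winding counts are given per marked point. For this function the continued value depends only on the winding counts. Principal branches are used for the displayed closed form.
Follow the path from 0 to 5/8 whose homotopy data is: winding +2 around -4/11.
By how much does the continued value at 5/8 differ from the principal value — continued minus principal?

The rational part is single-valued and drops out of the difference; each branch term changes only by its own monodromy.
(-15/2)*log(1 - λ/(-4/11)): each positive loop around -4/11 adds 2*pi*i to the log, so winding +2 contributes (-15/2)*(2)*2*pi*i = -(30)*pi*i.
Summing the contributions at λ = 5/8 gives -(30)*pi*i.

Continued minus principal equals -(30)*pi*i.


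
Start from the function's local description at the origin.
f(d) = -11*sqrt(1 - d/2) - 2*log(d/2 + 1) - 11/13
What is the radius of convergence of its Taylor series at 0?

The radius of convergence is 2.

Branch term (-11)*sqrt(1 - d/(2)): its argument vanishes at d = 2, a square-root branch point, modulus 2.
Branch term (-2)*log(1 - d/(-2)): its argument vanishes at d = -2, a logarithmic branch point, modulus 2.
The radius of convergence is the smallest modulus among the singular points: 2.


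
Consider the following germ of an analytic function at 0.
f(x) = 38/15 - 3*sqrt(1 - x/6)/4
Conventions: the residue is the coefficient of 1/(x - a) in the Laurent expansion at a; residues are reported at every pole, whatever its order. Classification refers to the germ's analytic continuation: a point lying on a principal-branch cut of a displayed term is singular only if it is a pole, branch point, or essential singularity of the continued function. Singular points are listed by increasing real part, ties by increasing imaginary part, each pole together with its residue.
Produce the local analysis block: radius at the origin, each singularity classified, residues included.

Branch term (-3/4)*sqrt(1 - x/(6)): its argument vanishes at x = 6, a square-root branch point, modulus 6.
The radius of convergence is the smallest modulus among the singular points: 6.

Radius of convergence at 0: 6.
At 6: an algebraic (square-root) branch point.


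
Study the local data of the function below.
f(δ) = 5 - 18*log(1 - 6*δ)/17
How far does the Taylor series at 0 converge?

Branch term (-18/17)*log(1 - δ/(1/6)): its argument vanishes at δ = 1/6, a logarithmic branch point, modulus 1/6.
The radius of convergence is the smallest modulus among the singular points: 1/6.

The radius of convergence is 1/6.


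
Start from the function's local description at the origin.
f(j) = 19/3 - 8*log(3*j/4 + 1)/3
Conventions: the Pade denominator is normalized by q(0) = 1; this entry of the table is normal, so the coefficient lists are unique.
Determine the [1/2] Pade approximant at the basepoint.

Taylor coefficients needed (expand at 0): a_0 = 19/3, a_1 = -2, a_2 = 3/4, a_3 = -3/8.
Write the denominator as Q(j) = 1 + q1*j + q2*j^2. Requiring Q*f - P = O(j^4) with deg P <= 1 kills the coefficients of j^2..j^3 in Q*f:
  j^2: a_2 + q1*a_1 + q2*a_0 = 0, i.e. 3/4 + (-2)*q1 + (19/3)*q2 = 0.
  j^3: a_3 + q1*a_2 + q2*a_1 = 0, i.e. -3/8 + (3/4)*q1 + (-2)*q2 = 0.
Solving this linear system: q1 = 7/6, q2 = 1/4.
The numerator is Q*f truncated at degree 1: P0 = a_0 = 19/3; P1 = a_1 + q1*a_0 = 97/18.

The Pade approximant has numerator coefficients [19/3, 97/18]; denominator coefficients [1, 7/6, 1/4].


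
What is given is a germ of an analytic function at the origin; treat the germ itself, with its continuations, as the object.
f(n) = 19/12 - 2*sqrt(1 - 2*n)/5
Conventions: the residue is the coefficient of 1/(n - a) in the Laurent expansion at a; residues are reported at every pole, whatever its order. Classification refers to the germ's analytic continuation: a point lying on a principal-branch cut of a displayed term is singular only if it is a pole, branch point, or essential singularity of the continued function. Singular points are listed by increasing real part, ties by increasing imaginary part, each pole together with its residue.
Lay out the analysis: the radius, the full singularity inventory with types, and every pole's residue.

Branch term (-2/5)*sqrt(1 - n/(1/2)): its argument vanishes at n = 1/2, a square-root branch point, modulus 1/2.
The radius of convergence is the smallest modulus among the singular points: 1/2.

Radius of convergence at 0: 1/2.
At 1/2: an algebraic (square-root) branch point.


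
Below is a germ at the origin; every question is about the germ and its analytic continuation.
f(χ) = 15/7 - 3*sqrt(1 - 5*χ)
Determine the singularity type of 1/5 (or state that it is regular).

The point is an algebraic (square-root) branch point.

The term (-3)*sqrt(1 - χ/(1/5)) has argument 1 - 1/5/(1/5) = 0 at 1/5: a square-root (algebraic, two-sheeted) branch point; the remaining terms are analytic or single-valued there.


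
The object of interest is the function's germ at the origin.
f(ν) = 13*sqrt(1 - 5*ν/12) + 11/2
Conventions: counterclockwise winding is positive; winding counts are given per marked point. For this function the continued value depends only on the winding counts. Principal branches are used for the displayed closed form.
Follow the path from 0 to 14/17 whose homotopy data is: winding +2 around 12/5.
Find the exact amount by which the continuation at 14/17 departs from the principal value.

Continued minus principal equals 0.

The rational part is single-valued and drops out of the difference; each branch term changes only by its own monodromy.
(13)*sqrt(1 - ν/(12/5)): winding +2 is even, the square root returns to the same sheet, contribution 0.
Summing the contributions at ν = 14/17 gives 0.


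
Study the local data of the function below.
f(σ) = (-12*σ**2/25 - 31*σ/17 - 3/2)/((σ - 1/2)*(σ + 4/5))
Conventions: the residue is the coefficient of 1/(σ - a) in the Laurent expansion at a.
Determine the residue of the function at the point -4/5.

At the order-1 pole -4/5 set g(σ) = (σ - (-4/5))*f(σ) = (-12*σ**2/25 - 31*σ/17 - 3/2)/(σ - 1/2).
Simple pole: residue = g(a) at a = -4/5, which is 7403/27625.

The residue is 7403/27625.


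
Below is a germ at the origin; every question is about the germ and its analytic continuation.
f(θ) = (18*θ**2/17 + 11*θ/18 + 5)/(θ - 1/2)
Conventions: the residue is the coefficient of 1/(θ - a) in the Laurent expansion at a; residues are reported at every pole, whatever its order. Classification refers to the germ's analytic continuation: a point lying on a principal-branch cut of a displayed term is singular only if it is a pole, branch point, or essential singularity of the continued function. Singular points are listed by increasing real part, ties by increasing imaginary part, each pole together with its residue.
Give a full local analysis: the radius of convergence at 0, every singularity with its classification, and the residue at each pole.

Radius of convergence at 0: 1/2.
At 1/2: a pole of order 1; residue 3409/612.

Denominator factor (θ - 1/2): pole of order 1 at 1/2, modulus 1/2.
The radius of convergence is the smallest modulus among the singular points: 1/2.
At the order-1 pole 1/2 set g(θ) = (θ - (1/2))*f(θ) = 18*θ**2/17 + 11*θ/18 + 5.
Simple pole: residue = g(a) at a = 1/2, which is 3409/612.


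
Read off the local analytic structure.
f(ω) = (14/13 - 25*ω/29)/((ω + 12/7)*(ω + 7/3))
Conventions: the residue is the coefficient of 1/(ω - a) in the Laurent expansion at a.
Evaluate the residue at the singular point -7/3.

The residue is -24451/4901.

At the order-1 pole -7/3 set g(ω) = (ω - (-7/3))*f(ω) = (14/13 - 25*ω/29)/(ω + 12/7).
Simple pole: residue = g(a) at a = -7/3, which is -24451/4901.


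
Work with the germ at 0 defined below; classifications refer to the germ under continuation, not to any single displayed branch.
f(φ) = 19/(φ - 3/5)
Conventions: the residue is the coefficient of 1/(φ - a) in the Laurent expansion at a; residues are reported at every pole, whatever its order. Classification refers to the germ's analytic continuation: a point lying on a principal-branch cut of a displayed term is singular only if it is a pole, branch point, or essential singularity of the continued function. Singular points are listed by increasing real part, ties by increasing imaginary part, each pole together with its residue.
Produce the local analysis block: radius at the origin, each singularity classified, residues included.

Radius of convergence at 0: 3/5.
At 3/5: a pole of order 1; residue 19.

Denominator factor (φ - 3/5): pole of order 1 at 3/5, modulus 3/5.
The radius of convergence is the smallest modulus among the singular points: 3/5.
At the order-1 pole 3/5 set g(φ) = (φ - (3/5))*f(φ) = 19.
Simple pole: residue = g(a) at a = 3/5, which is 19.


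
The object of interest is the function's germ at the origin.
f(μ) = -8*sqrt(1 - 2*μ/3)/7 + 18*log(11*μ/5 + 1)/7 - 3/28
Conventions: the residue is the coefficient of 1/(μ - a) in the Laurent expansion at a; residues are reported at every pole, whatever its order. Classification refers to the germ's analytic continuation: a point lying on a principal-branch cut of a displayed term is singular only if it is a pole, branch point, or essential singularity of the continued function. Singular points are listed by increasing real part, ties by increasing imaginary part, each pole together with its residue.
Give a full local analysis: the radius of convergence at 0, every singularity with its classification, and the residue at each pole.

Radius of convergence at 0: 5/11.
At -5/11: a logarithmic branch point.
At 3/2: an algebraic (square-root) branch point.

Branch term (-8/7)*sqrt(1 - μ/(3/2)): its argument vanishes at μ = 3/2, a square-root branch point, modulus 3/2.
Branch term (18/7)*log(1 - μ/(-5/11)): its argument vanishes at μ = -5/11, a logarithmic branch point, modulus 5/11.
The radius of convergence is the smallest modulus among the singular points: 5/11.
List the singular points by increasing real part (a conjugate pair: the negative imaginary part first).


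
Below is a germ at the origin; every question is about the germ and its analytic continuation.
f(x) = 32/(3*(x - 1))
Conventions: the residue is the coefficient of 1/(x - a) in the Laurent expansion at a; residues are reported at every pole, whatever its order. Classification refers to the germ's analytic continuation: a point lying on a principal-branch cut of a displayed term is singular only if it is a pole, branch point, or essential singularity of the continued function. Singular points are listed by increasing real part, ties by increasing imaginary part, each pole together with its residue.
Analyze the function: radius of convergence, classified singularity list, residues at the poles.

Radius of convergence at 0: 1.
At 1: a pole of order 1; residue 32/3.

Denominator factor (x - 1): pole of order 1 at 1, modulus 1.
The radius of convergence is the smallest modulus among the singular points: 1.
At the order-1 pole 1 set g(x) = (x - (1))*f(x) = 32/3.
Simple pole: residue = g(a) at a = 1, which is 32/3.


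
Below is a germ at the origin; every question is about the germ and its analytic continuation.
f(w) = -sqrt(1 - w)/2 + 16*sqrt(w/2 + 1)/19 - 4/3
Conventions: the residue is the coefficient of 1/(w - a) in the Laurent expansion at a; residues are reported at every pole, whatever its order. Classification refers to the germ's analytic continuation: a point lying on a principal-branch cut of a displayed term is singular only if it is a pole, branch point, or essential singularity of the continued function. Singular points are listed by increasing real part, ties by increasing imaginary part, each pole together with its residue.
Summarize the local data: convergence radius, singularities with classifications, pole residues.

Radius of convergence at 0: 1.
At -2: an algebraic (square-root) branch point.
At 1: an algebraic (square-root) branch point.

Branch term (16/19)*sqrt(1 - w/(-2)): its argument vanishes at w = -2, a square-root branch point, modulus 2.
Branch term (-1/2)*sqrt(1 - w/(1)): its argument vanishes at w = 1, a square-root branch point, modulus 1.
The radius of convergence is the smallest modulus among the singular points: 1.
List the singular points by increasing real part (a conjugate pair: the negative imaginary part first).


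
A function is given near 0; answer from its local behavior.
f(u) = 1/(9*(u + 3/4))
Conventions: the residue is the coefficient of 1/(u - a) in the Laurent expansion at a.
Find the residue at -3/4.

The residue is 1/9.

At the order-1 pole -3/4 set g(u) = (u - (-3/4))*f(u) = 1/9.
Simple pole: residue = g(a) at a = -3/4, which is 1/9.


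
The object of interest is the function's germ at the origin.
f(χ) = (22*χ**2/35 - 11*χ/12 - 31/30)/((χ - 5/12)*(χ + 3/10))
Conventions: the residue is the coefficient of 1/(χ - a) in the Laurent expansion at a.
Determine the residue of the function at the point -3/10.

The residue is 14737/15050.

At the order-1 pole -3/10 set g(χ) = (χ - (-3/10))*f(χ) = (22*χ**2/35 - 11*χ/12 - 31/30)/(χ - 5/12).
Simple pole: residue = g(a) at a = -3/10, which is 14737/15050.


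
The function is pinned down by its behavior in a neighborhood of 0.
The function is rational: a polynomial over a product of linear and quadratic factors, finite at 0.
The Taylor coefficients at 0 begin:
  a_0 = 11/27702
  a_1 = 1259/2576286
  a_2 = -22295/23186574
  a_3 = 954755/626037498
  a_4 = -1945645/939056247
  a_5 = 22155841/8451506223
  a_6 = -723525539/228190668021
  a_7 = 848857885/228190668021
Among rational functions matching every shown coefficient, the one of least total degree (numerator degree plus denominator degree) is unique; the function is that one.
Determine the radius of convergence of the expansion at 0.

The radius of convergence is 1.

No rational of total degree below 6 reproduces all 8 coefficients; solving the [1/5] Pade equations on them gives f(x) = (-26*x/31 - 11/38)/((x - 9)**3*(x + 1)**2), whose expansion matches every shown term.
Denominator factor (x + 1)^2: pole of order 2 at -1, modulus 1.
Denominator factor (x - 9)^3: pole of order 3 at 9, modulus 9.
The radius of convergence is the smallest modulus among the singular points: 1.


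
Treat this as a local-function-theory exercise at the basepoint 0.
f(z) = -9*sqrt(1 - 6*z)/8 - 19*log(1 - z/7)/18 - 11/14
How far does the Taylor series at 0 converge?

Branch term (-9/8)*sqrt(1 - z/(1/6)): its argument vanishes at z = 1/6, a square-root branch point, modulus 1/6.
Branch term (-19/18)*log(1 - z/(7)): its argument vanishes at z = 7, a logarithmic branch point, modulus 7.
The radius of convergence is the smallest modulus among the singular points: 1/6.

The radius of convergence is 1/6.


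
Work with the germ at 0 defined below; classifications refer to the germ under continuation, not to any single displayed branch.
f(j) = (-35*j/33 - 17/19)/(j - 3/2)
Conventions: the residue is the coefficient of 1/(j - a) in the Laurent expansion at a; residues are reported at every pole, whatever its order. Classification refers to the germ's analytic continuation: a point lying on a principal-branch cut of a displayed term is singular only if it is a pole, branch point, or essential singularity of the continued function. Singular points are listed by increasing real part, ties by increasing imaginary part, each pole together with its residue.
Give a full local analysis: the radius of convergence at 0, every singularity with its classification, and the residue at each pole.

Denominator factor (j - 3/2): pole of order 1 at 3/2, modulus 3/2.
The radius of convergence is the smallest modulus among the singular points: 3/2.
At the order-1 pole 3/2 set g(j) = (j - (3/2))*f(j) = -35*j/33 - 17/19.
Simple pole: residue = g(a) at a = 3/2, which is -1039/418.

Radius of convergence at 0: 3/2.
At 3/2: a pole of order 1; residue -1039/418.


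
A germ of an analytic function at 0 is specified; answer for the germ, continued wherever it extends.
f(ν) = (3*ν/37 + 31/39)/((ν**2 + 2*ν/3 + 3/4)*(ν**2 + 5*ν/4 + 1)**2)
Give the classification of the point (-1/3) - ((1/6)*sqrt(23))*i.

The denominator factor ν**2 + 2*ν/3 + 3/4 vanishes at (-1/3) - ((1/6)*sqrt(23))*i and appears to the power 1; the numerator there equals (1108/1443) - ((1/74)*sqrt(23))*i, nonzero, and no other factor vanishes.
Hence a pole whose order is the multiplicity, 1.

The point is a pole of order 1.


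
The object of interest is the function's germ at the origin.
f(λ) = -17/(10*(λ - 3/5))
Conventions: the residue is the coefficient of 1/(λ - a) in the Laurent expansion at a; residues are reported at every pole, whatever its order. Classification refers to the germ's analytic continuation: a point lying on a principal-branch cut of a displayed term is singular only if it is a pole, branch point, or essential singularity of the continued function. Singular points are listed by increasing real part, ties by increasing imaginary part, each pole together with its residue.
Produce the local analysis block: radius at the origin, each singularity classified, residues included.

Radius of convergence at 0: 3/5.
At 3/5: a pole of order 1; residue -17/10.

Denominator factor (λ - 3/5): pole of order 1 at 3/5, modulus 3/5.
The radius of convergence is the smallest modulus among the singular points: 3/5.
At the order-1 pole 3/5 set g(λ) = (λ - (3/5))*f(λ) = -17/10.
Simple pole: residue = g(a) at a = 3/5, which is -17/10.


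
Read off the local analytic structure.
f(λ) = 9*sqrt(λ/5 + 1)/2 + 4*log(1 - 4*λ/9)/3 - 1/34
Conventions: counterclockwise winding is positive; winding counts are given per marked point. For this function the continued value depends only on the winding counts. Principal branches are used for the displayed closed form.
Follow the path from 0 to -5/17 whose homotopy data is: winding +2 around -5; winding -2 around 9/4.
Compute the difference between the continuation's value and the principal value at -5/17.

Continued minus principal equals -(16/3)*pi*i.

The rational part is single-valued and drops out of the difference; each branch term changes only by its own monodromy.
(9/2)*sqrt(1 - λ/(-5)): winding +2 is even, the square root returns to the same sheet, contribution 0.
(4/3)*log(1 - λ/(9/4)): each positive loop around 9/4 adds 2*pi*i to the log, so winding -2 contributes (4/3)*(-2)*2*pi*i = -(16/3)*pi*i.
Summing the contributions at λ = -5/17 gives -(16/3)*pi*i.


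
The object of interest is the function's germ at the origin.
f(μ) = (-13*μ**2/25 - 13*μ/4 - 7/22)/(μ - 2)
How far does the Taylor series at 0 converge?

The radius of convergence is 2.

Denominator factor (μ - 2): pole of order 1 at 2, modulus 2.
The radius of convergence is the smallest modulus among the singular points: 2.


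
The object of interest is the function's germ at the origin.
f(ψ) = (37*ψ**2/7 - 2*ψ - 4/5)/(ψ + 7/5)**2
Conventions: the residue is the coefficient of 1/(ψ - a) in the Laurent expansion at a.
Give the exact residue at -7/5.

At the order-2 pole -7/5 set g(ψ) = (ψ - (-7/5))^2*f(ψ) = 37*ψ**2/7 - 2*ψ - 4/5.
Order-2 pole: residue = g'(a); g'(-7/5) = -84/5, so the residue is -84/5.

The residue is -84/5.


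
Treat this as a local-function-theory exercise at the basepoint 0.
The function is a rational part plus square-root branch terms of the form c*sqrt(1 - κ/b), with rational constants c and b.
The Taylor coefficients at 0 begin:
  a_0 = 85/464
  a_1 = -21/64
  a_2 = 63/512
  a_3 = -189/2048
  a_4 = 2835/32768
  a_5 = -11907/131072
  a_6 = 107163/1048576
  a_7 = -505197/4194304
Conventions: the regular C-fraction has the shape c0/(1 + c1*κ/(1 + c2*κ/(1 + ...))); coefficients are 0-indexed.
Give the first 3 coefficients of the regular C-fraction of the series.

Taylor coefficients (read off): a_0 = 85/464, a_1 = -21/64, a_2 = 63/512.
c0 = a_0 = 85/464. Peel one level at a time: if S = 1 + c*κ/S' with S'(0) = 1, then c is the κ-coefficient of S and S' = c*κ/(S - 1).
S_1 = c0/f = 1 + (609/340)*κ + (586467/231200)*κ^2 + ...; c1 = 609/340.
S_2 = c1*κ/(S_1 - 1) = 1 + (-963/680)*κ + ...; c2 = -963/680.

The regular C-fraction coefficients are [85/464, 609/340, -963/680].


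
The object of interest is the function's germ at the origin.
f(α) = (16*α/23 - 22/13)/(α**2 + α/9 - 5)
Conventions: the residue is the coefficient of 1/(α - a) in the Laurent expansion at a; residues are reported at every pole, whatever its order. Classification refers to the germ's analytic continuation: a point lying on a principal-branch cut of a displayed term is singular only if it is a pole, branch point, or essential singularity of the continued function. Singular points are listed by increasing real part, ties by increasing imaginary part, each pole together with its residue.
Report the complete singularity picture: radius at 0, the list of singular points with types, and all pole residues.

Denominator factor (α**2 + α/9 - 5): discriminant 1621/81, real irrational roots -1/18 + (1/18)*sqrt(1621) and -1/18 - (1/18)*sqrt(1621); poles of order 1, moduli -1/18 + (1/18)*sqrt(1621) and 1/18 + (1/18)*sqrt(1621).
The radius of convergence is the smallest modulus among the singular points: -1/18 + (1/18)*sqrt(1621).
The factor α**2 + α/9 - 5 splits as (α - a)(α - a') with a = -1/18 - (1/18)*sqrt(1621), a' = -1/18 + (1/18)*sqrt(1621). At the order-1 pole a set g(α) = (α - a)*f(α) = [16*α/23 - 22/13] / (α - a').
Simple pole: residue = g(a) at a = -1/18 - (1/18)*sqrt(1621), which is 8/23 + (4658/484679)*sqrt(1621).
The factor α**2 + α/9 - 5 splits as (α - a)(α - a') with a = -1/18 + (1/18)*sqrt(1621), a' = -1/18 - (1/18)*sqrt(1621). At the order-1 pole a set g(α) = (α - a)*f(α) = [16*α/23 - 22/13] / (α - a').
Simple pole: residue = g(a) at a = -1/18 + (1/18)*sqrt(1621), which is 8/23 - (4658/484679)*sqrt(1621).
List the singular points by increasing real part (a conjugate pair: the negative imaginary part first).

Radius of convergence at 0: -1/18 + (1/18)*sqrt(1621).
At -1/18 - (1/18)*sqrt(1621): a pole of order 1; residue 8/23 + (4658/484679)*sqrt(1621).
At -1/18 + (1/18)*sqrt(1621): a pole of order 1; residue 8/23 - (4658/484679)*sqrt(1621).


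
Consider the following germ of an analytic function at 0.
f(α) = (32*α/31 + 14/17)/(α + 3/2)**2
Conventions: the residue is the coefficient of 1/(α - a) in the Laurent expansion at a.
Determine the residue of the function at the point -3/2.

The residue is 32/31.

At the order-2 pole -3/2 set g(α) = (α - (-3/2))^2*f(α) = 32*α/31 + 14/17.
Order-2 pole: residue = g'(a); g'(-3/2) = 32/31, so the residue is 32/31.


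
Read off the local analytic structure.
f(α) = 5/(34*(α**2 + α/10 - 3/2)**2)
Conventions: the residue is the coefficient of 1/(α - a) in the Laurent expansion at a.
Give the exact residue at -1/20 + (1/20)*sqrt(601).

The residue is -(5000/6140417)*sqrt(601).

The factor α**2 + α/10 - 3/2 splits as (α - a)(α - a') with a = -1/20 + (1/20)*sqrt(601), a' = -1/20 - (1/20)*sqrt(601). At the order-2 pole a set g(α) = (α - a)^2*f(α) = [5/34] / (α - a')^2.
Order-2 pole: residue = g'(a); g'(-1/20 + (1/20)*sqrt(601)) = -(5000/6140417)*sqrt(601), so the residue is -(5000/6140417)*sqrt(601).


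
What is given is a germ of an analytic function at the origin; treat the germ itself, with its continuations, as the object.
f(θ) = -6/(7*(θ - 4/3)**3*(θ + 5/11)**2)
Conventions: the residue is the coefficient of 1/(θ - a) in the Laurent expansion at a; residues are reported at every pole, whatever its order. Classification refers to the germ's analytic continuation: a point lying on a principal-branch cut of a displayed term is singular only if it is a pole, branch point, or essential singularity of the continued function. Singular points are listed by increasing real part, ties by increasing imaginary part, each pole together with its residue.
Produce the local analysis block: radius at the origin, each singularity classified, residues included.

Denominator factor (θ - 4/3)^3: pole of order 3 at 4/3, modulus 4/3.
Denominator factor (θ + 5/11)^2: pole of order 2 at -5/11, modulus 5/11.
The radius of convergence is the smallest modulus among the singular points: 5/11.
At the order-2 pole -5/11 set g(θ) = (θ - (-5/11))^2*f(θ) = -6/(7*(θ - 4/3)**3).
Order-2 pole: residue = g'(a); g'(-5/11) = 21346578/84821527, so the residue is 21346578/84821527.
At the order-3 pole 4/3 set g(θ) = (θ - (4/3))^3*f(θ) = -6/(7*(θ + 5/11)**2).
Order-3 pole: residue = g''(a)/2; g''(4/3) = -42693156/84821527, so the residue is -21346578/84821527.
List the singular points by increasing real part (a conjugate pair: the negative imaginary part first).

Radius of convergence at 0: 5/11.
At -5/11: a pole of order 2; residue 21346578/84821527.
At 4/3: a pole of order 3; residue -21346578/84821527.


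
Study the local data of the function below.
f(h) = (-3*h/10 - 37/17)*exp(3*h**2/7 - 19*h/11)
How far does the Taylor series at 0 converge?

The radius of convergence is infinite.

The factor exp(3*h**2/7 - 19*h/11) is entire and contributes no finite singular point.
The polynomial part has no poles.
No finite singular points: the Taylor series at 0 converges everywhere.


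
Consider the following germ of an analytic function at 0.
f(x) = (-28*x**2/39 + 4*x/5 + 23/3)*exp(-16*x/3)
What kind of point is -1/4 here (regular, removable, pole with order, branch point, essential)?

There is no denominator, hence no pole anywhere.
The factor exp(-16*x/3) is entire.
So the germ continues analytically to -1/4.

The point is a regular point.


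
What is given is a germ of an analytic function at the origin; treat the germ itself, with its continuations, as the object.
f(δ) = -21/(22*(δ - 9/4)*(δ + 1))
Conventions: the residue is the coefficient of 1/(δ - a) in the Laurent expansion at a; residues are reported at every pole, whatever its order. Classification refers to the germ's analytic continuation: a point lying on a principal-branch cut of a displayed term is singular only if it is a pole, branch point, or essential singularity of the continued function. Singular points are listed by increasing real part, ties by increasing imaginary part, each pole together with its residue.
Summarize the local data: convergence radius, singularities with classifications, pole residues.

Radius of convergence at 0: 1.
At -1: a pole of order 1; residue 42/143.
At 9/4: a pole of order 1; residue -42/143.

Denominator factor (δ - 9/4): pole of order 1 at 9/4, modulus 9/4.
Denominator factor (δ + 1): pole of order 1 at -1, modulus 1.
The radius of convergence is the smallest modulus among the singular points: 1.
At the order-1 pole -1 set g(δ) = (δ - (-1))*f(δ) = -21/(22*(δ - 9/4)).
Simple pole: residue = g(a) at a = -1, which is 42/143.
At the order-1 pole 9/4 set g(δ) = (δ - (9/4))*f(δ) = -21/(22*(δ + 1)).
Simple pole: residue = g(a) at a = 9/4, which is -42/143.
List the singular points by increasing real part (a conjugate pair: the negative imaginary part first).
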